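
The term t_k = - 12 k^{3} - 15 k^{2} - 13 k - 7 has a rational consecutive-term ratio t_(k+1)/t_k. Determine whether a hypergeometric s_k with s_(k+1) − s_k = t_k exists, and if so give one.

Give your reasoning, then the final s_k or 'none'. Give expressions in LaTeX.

r(k) = (12*k**3 + 51*k**2 + 79*k + 47)/(12*k**3 + 15*k**2 + 13*k + 7) after simplifying.
Gosper form: A/B · C(k+1)/C(k) with A=1, B=1, C=k**3 + 5*k**2/4 + 13*k/12 + 7/12.
Need (1)·f(k+1) − (1)·f(k) = k**3 + 5*k**2/4 + 13*k/12 + 7/12.
deg f ≤ 4 (via 0,0,3).
A polynomial solution: f(k) = k*(3*k**3 - k**2 + 2*k + 3)/12.
R(k) = B(k−1)·f(k)/C(k) = k*(3*k**3 - k**2 + 2*k + 3)/(12*k**3 + 15*k**2 + 13*k + 7); s_k = R·t_k = k*(-3*k**3 + k**2 - 2*k - 3).
s_(k+1) − s_k = -12*k**3 - 15*k**2 - 13*k - 7 = t_k.

s_k = k \left(- 3 k^{3} + k^{2} - 2 k - 3\right)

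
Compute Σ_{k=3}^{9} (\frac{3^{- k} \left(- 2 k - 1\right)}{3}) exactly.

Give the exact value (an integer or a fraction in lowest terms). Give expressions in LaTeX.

The ratio is (2*k + 3)/(3*(2*k + 1)).
Take A(k)=1/3, B(k)=1, C(k)=k + 1/2.
f must satisfy (1/3)·f(k+1) − (1)·f(k) = k + 1/2.
d = 1 from the (0,0,1) case.
Coefficient equations give f(k) = -3*(k + 1)/2.
R(k) = B(k−1)·f(k)/C(k) = -3*(k + 1)/(2*k + 1); s_k = R·t_k = (k + 1)/3**k.
Check: Δs_k = (-2*k - 1)/(3*3**k). ✓
Telescoping: Σ = s_(10) − s_(3) = 11/59049 − (4/27) = -8737/59049.

Σ = -8737/59049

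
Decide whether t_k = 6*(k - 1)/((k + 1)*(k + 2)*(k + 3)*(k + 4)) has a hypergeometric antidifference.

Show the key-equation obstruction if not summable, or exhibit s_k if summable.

The ratio is k*(k + 1)/((k - 1)*(k + 5)).
Normal form (A,B,C) = (k + 1, k + 5, k - 1).
Need (k + 1)·f(k+1) − (k + 4)·f(k) = k - 1.
Bound: deg f ≤ 3.
Coefficient equations give f(k) = -k*(k**2 + 6*k + 29)/36.
Then R = B(k−1)f/C = -k*(k + 4)*(k**2 + 6*k + 29)/(36*(k - 1)), so s_k = R(k)·t_k = k*(-k**2 - 6*k - 29)/(6*(k + 1)*(k + 2)*(k + 3)).
Check: Δs_k = 6*(k - 1)/(k**4 + 10*k**3 + 35*k**2 + 50*k + 24). ✓

Yes. s_k = k*(-k**2 - 6*k - 29)/(6*(k + 1)*(k + 2)*(k + 3)).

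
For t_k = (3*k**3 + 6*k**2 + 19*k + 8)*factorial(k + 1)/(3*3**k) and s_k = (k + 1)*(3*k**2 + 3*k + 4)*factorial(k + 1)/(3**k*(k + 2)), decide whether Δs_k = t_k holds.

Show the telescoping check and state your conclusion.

s_(k+1) = (k + 2)*(3*k**2 + 9*k + 10)*factorial(k + 2)/(3*3**k*(k + 3))
s_(k+1) − s_k = (3*k**5 + 18*k**4 + 55*k**3 + 117*k**2 + 117*k + 44)*factorial(k + 1)/(3*3**k*(k + 2)*(k + 3))
(s_(k+1) − s_k) − t_k = -(k**2 + k + 4)*(3*k**2 + 9*k + 1)*factorial(k + 1)/(3*3**k*(k + 2)*(k + 3))

Invalid: residual -(k**2 + k + 4)*(3*k**2 + 9*k + 1)*factorial(k + 1)/(3*3**k*(k + 2)*(k + 3)) ≠ 0.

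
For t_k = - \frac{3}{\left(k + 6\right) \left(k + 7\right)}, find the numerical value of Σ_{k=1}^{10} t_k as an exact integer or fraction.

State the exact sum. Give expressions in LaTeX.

Σ = -30/119

Step 1: r(k) = (k + 6)/(k + 8).
Factor: A=k + 6; B=k + 8; C=1.
Set up (k + 6)·f(k+1) − (k + 7)·f(k) − (1) = 0.
From deg A=1, deg B=1, deg C=0: d=1.
Coefficient equations give f(k) = k/6.
R(k) = B(k−1)·f(k)/C(k) = k*(k + 7)/6; s_k = R·t_k = -k/(2*k + 12).
Verify: -3/(k**2 + 13*k + 42) matches t_k.
Σ_(k=1)^(10) t_k = s_(11) − s_(1) = -11/34 − (-1/14) = -30/119.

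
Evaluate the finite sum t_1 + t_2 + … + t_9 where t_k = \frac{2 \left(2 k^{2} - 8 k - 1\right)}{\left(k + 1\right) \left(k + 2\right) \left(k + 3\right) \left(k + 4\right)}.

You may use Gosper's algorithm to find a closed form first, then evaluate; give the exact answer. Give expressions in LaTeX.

Σ = -79/572

Compute t_(k+1)/t_k: get (k + 1)*(8*k - 2*(k + 1)**2 + 9)/((k + 5)*(-2*k**2 + 8*k + 1)).
Factor: A=k + 1; B=k + 5; C=k**2 - 4*k - 1/2.
Solve (k + 1)·f(k+1) − (k + 4)·f(k) = k**2 - 4*k - 1/2.
Bound: deg f ≤ 3.
Match coefficients ⇒ f(k) = -k*(2*k - 1)/2.
Then R = B(k−1)f/C = -k*(k + 4)*(2*k - 1)/(2*k**2 - 8*k - 1), so s_k = R(k)·t_k = 2*k*(1 - 2*k)/((k + 1)*(k + 2)*(k + 3)).
s_(k+1) − s_k = 2*(2*k**2 - 8*k - 1)/(k**4 + 10*k**3 + 35*k**2 + 50*k + 24) = t_k.
Telescoping: Σ = s_(10) − s_(1) = -95/429 − (-1/12) = -79/572.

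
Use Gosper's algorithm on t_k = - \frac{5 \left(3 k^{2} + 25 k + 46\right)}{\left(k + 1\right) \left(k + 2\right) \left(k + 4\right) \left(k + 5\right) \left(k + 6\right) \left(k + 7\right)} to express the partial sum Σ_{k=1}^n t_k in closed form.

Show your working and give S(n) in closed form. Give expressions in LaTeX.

S(n) = \frac{n \left(- n^{2} - 14 n - 59\right)}{14 \left(n^{3} + 14 n^{2} + 59 n + 70\right)}

t_(k+1)/t_k = (k + 1)*(k + 4)*(25*k + 3*(k + 1)**2 + 71)/((k + 3)*(k + 8)*(3*k**2 + 25*k + 46)).
So A=k + 1 and B=k + 8, with C=k**3 + 34*k**2/3 + 121*k/3 + 46.
Set up (k + 1)·f(k+1) − (k + 7)·f(k) − (k**3 + 34*k**2/3 + 121*k/3 + 46) = 0.
From deg A=1, deg B=1, deg C=3: d=6.
Match coefficients ⇒ f(k) = k*(k + 2)*(k + 3)*(k + 5)*(k**2 + 11*k + 34)/72.
So s_k = (B(k−1)f/C)·t_k = (k*(k + 2)*(k + 5)*(k + 7)*(k**2 + 11*k + 34)/(24*(3*k**2 + 25*k + 46)))·t_k = 5*k*(-k**2 - 11*k - 34)/(24*(k**3 + 11*k**2 + 34*k + 24)).
s_(k+1) − s_k = 5*(-3*k**2 - 25*k - 46)/(k**6 + 25*k**5 + 247*k**4 + 1219*k**3 + 3112*k**2 + 3796*k + 1680) = t_k.
Σ_(k=1)^n t_k = s_(n+1) − s_(1) = (5*(-n**3 - 14*n**2 - 59*n - 46)/(24*(n**3 + 14*n**2 + 59*n + 70))) − (-23/168), i.e. n*(-n**2 - 14*n - 59)/(14*(n**3 + 14*n**2 + 59*n + 70)).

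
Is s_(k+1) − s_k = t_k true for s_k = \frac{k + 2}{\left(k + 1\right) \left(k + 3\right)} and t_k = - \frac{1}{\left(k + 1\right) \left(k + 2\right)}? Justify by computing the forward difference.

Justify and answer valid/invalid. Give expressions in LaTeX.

s_(k+1) = (k + 3)/((k + 2)*(k + 4))
s_(k+1) − s_k = (-k**2 - 5*k - 7)/(k**4 + 10*k**3 + 35*k**2 + 50*k + 24)
(s_(k+1) − s_k) − t_k = (2*k + 5)/(k**4 + 10*k**3 + 35*k**2 + 50*k + 24)

Invalid: residual \frac{2 k + 5}{k^{4} + 10 k^{3} + 35 k^{2} + 50 k + 24} ≠ 0.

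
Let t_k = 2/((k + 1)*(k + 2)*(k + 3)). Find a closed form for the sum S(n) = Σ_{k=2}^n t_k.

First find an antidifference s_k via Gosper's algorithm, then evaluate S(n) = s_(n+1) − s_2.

Step 1: r(k) = (k + 1)/(k + 4).
A = k + 1, B = k + 4, C = 1.
Set up (k + 1)·f(k+1) − (k + 3)·f(k) − (1) = 0.
From deg A=1, deg B=1, deg C=0: d=2.
Solving with deg f ≤ 2: f(k) = k*(k + 3)/4.
Certificate R = B(k−1)f/C = k*(k + 3)**2/4 gives s_k = k*(k + 3)/(2*(k + 1)*(k + 2)).
s_(k+1) − s_k = 2/(k**3 + 6*k**2 + 11*k + 6) = t_k.
Evaluate: s_(n+1) = (n**2 + 5*n + 4)/(2*(n**2 + 5*n + 6)); subtract s_(2) = 5/12 ⇒ S(n) = (n**2 + 5*n - 6)/(12*(n**2 + 5*n + 6)).

S(n) = (n**2 + 5*n - 6)/(12*(n**2 + 5*n + 6))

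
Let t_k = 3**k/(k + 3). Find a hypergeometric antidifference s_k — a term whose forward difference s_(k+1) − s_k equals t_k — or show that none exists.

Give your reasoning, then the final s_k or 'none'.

none — t_k is not Gosper-summable

Compute t_(k+1)/t_k: get 3*(k + 3)/(k + 4).
Factor: A=3*k + 9; B=k + 4; C=1.
Set up (3*k + 9)·f(k+1) − (k + 3)·f(k) − (1) = 0.
From deg A=1, deg B=1, deg C=0: d=-1.
Bound -1 < 0, so the key equation has no polynomial solution.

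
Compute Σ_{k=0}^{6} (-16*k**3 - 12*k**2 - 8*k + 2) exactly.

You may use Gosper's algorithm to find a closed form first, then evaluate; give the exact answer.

Σ = -8302

Step 1: r(k) = (8*k**3 + 30*k**2 + 40*k + 17)/(8*k**3 + 6*k**2 + 4*k - 1).
Gosper form: A/B · C(k+1)/C(k) with A=1, B=1, C=k**3 + 3*k**2/4 + k/2 - 1/8.
Set up (1)·f(k+1) − (1)·f(k) − (k**3 + 3*k**2/4 + k/2 - 1/8) = 0.
From deg A=0, deg B=0, deg C=3: d=4.
Solving with deg f ≤ 4: f(k) = k*(2*k**3 - 2*k**2 + k - 2)/8.
Certificate R = B(k−1)f/C = k*(2*k**3 - 2*k**2 + k - 2)/(8*k**3 + 6*k**2 + 4*k - 1) gives s_k = 2*k*(-2*k**3 + 2*k**2 - k + 2).
Check: Δs_k = -16*k**3 - 12*k**2 - 8*k + 2. ✓
Telescoping: Σ = s_(7) − s_(0) = -8302 − (0) = -8302.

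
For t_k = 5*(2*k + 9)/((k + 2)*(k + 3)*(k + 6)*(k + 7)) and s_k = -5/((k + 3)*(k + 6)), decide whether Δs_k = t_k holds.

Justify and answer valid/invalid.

Invalid: residual 5*(-3*k - 16)/(k**5 + 22*k**4 + 185*k**3 + 740*k**2 + 1404*k + 1008) ≠ 0.

s_(k+1) = -5/((k + 4)*(k + 7))
s_(k+1) − s_k = 10*(k + 5)/(k**4 + 20*k**3 + 145*k**2 + 450*k + 504)
(s_(k+1) − s_k) − t_k = 5*(-3*k - 16)/(k**5 + 22*k**4 + 185*k**3 + 740*k**2 + 1404*k + 1008)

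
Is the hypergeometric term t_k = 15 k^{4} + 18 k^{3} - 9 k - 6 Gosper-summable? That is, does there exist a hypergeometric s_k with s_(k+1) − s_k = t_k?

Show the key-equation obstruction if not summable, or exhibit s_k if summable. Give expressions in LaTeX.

The ratio is (-3*k + 5*(k + 1)**4 + 6*(k + 1)**3 - 5)/(5*k**4 + 6*k**3 - 3*k - 2).
Normal form (A,B,C) = (1, 1, k**4 + 6*k**3/5 - 3*k/5 - 2/5).
Solve (1)·f(k+1) − (1)·f(k) = k**4 + 6*k**3/5 - 3*k/5 - 2/5.
deg f ≤ 5 (via 0,0,4).
Coefficient equations give f(k) = k*(k + 1)*(3*k**3 - 6*k**2 + 2*k - 2)/15.
Then R = B(k−1)f/C = k*(3*k**3 - 6*k**2 + 2*k - 2)/(3*(5*k**3 + k**2 - k - 2)), so s_k = R(k)·t_k = k*(3*k**4 - 3*k**3 - 4*k**2 - 2).
Verify: 15*k**4 + 18*k**3 - 9*k - 6 matches t_k.

Yes. s_k = k \left(3 k^{4} - 3 k^{3} - 4 k^{2} - 2\right).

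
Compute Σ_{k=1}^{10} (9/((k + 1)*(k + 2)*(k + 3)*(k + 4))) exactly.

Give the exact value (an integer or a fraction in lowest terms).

r(k) = (k + 1)/(k + 5) after simplifying.
Gosper form: A/B · C(k+1)/C(k) with A=k + 1, B=k + 5, C=1.
Solve (k + 1)·f(k+1) − (k + 4)·f(k) = 1.
deg f ≤ 3 (via 1,1,0).
Coefficient equations give f(k) = k*(k**2 + 6*k + 11)/18.
Then R = B(k−1)f/C = k*(k + 4)*(k**2 + 6*k + 11)/18, so s_k = R(k)·t_k = k*(k**2 + 6*k + 11)/(2*(k + 1)*(k + 2)*(k + 3)).
s_(k+1) − s_k = 9/(k**4 + 10*k**3 + 35*k**2 + 50*k + 24) = t_k.
Telescoping: Σ = s_(11) − s_(1) = 363/728 − (3/8) = 45/364.

Σ = 45/364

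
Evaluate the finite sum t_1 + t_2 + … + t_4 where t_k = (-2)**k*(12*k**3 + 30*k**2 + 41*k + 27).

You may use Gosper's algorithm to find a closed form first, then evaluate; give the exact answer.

Σ = 18152

Ratio r(k) = 2*(-12*k**3 - 66*k**2 - 137*k - 110)/(12*k**3 + 30*k**2 + 41*k + 27).
A = -2, B = 1, C = k**3 + 5*k**2/2 + 41*k/12 + 9/4.
Set up (-2)·f(k+1) − (1)·f(k) − (k**3 + 5*k**2/2 + 41*k/12 + 9/4) = 0.
Degrees (0,0,3) ⇒ d ≤ 3.
A polynomial solution: f(k) = -(4*k**3 + 2*k**2 + 3*k + 3)/12.
R(k) = B(k−1)·f(k)/C(k) = -(4*k**3 + 2*k**2 + 3*k + 3)/(12*k**3 + 30*k**2 + 41*k + 27); s_k = R·t_k = (-2)**k*(-4*k**3 - 2*k**2 - 3*k - 3).
s_(k+1) − s_k = (-2)**k*(12*k**3 + 30*k**2 + 41*k + 27) = t_k.
Σ_(k=1)^(4) t_k = s_(5) − s_(1) = 18176 − (24) = 18152.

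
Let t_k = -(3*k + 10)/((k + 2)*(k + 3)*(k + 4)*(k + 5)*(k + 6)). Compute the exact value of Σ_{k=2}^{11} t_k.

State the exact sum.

Σ = -65/11424

r(k) = (k + 2)*(3*k + 13)/((k + 7)*(3*k + 10)) after simplifying.
Gosper form: A/B · C(k+1)/C(k) with A=k + 2, B=k + 7, C=k + 10/3.
Solve (k + 2)·f(k+1) − (k + 6)·f(k) = k + 10/3.
d = 4 from the (1,1,1) case.
Solving with deg f ≤ 4: f(k) = k*(k + 3)*(k**2 + 11*k + 38)/120.
So s_k = (B(k−1)f/C)·t_k = (k*(k + 3)*(k + 6)*(k**2 + 11*k + 38)/(40*(3*k + 10)))·t_k = k*(-k**2 - 11*k - 38)/(40*(k**3 + 11*k**2 + 38*k + 40)).
Δs = (-3*k - 10)/(k**5 + 20*k**4 + 155*k**3 + 580*k**2 + 1044*k + 720), as required.
Σ_(k=2)^(11) t_k = s_(12) − s_(2) = -471/19040 − (-2/105) = -65/11424.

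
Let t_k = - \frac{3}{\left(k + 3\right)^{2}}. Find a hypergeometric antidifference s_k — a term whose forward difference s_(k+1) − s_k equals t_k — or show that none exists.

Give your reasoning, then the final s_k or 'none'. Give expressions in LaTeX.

none (Gosper's algorithm certifies no s_k)

t_(k+1)/t_k = (k + 3)**2/(k + 4)**2.
So A=k**2 + 6*k + 9 and B=k**2 + 8*k + 16, with C=1.
f must satisfy (k**2 + 6*k + 9)·f(k+1) − (k**2 + 6*k + 9)·f(k) = 1.
From deg A=2, deg B=2, deg C=0: d=0.
f = c0 ⇒ A·f(k+1) − B(k−1)·f(k) − C = -1. The system {-1 = 0} is inconsistent; no antidifference.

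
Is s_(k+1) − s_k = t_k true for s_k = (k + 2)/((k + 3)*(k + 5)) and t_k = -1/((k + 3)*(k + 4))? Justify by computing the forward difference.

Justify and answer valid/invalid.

Invalid: residual 3*(2*k + 9)/(k**4 + 18*k**3 + 119*k**2 + 342*k + 360) ≠ 0.

s_(k+1) = (k + 3)/((k + 4)*(k + 6))
s_(k+1) − s_k = (-k**2 - 5*k - 3)/(k**4 + 18*k**3 + 119*k**2 + 342*k + 360)
(s_(k+1) − s_k) − t_k = 3*(2*k + 9)/(k**4 + 18*k**3 + 119*k**2 + 342*k + 360)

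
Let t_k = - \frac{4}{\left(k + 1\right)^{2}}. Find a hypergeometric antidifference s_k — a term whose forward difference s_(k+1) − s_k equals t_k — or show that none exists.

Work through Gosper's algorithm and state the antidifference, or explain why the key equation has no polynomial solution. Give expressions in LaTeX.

none — t_k is not Gosper-summable

Ratio r(k) = (k + 1)**2/(k + 2)**2.
Gosper form: A/B · C(k+1)/C(k) with A=k**2 + 2*k + 1, B=k**2 + 4*k + 4, C=1.
Set up (k**2 + 2*k + 1)·f(k+1) − (k**2 + 2*k + 1)·f(k) − (1) = 0.
deg f ≤ 0 (via 2,2,0).
Put f(k) = c0: A·f(k+1) − B(k−1)·f(k) − C = -1; need -1 = 0 — inconsistent ⇒ no f, not summable.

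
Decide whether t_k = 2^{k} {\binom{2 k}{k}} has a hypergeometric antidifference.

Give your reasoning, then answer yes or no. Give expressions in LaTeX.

The ratio is 4*(2*k + 1)/(k + 1).
Normal form (A,B,C) = (8*k + 4, k + 1, 1).
f must satisfy (8*k + 4)·f(k+1) − (k)·f(k) = 1.
deg f ≤ -1 (via 1,1,0).
d = -1 < 0 ⇒ no nonzero polynomial f; not summable.

No; the degree bound rules out any f.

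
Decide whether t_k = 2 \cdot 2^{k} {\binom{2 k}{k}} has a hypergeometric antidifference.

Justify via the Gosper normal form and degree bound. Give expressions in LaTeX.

t_(k+1)/t_k = 4*(2*k + 1)/(k + 1).
A = 8*k + 4, B = k + 1, C = 1.
Set up (8*k + 4)·f(k+1) − (k)·f(k) − (1) = 0.
Bound: deg f ≤ -1.
Bound -1 < 0, so the key equation has no polynomial solution.

No — negative degree bound, so no certificate f.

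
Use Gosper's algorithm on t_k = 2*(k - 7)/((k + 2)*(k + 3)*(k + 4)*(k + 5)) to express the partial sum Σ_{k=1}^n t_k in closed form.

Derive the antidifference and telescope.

t_(k+1)/t_k = (k - 6)*(k + 2)/((k - 7)*(k + 6)).
So A=k + 2 and B=k + 6, with C=k - 7.
Need (k + 2)·f(k+1) − (k + 5)·f(k) = k - 7.
From deg A=1, deg B=1, deg C=1: d=3.
Solving with deg f ≤ 3: f(k) = -k*(k**2 + 9*k + 32)/12.
Get s_k = R·t_k = k*(-k**2 - 9*k - 32)/(6*(k + 2)*(k + 3)*(k + 4)) with R(k) = B(k−1)f(k)/C(k) = -k*(k + 5)*(k**2 + 9*k + 32)/(12*(k - 7)).
s_(k+1) − s_k = 2*(k - 7)/(k**4 + 14*k**3 + 71*k**2 + 154*k + 120) = t_k.
Evaluate: s_(n+1) = (-n**3 - 12*n**2 - 53*n - 42)/(6*(n**3 + 12*n**2 + 47*n + 60)); subtract s_(1) = -7/60 ⇒ S(n) = n*(-n**2 - 12*n - 67)/(20*(n**3 + 12*n**2 + 47*n + 60)).

S(n) = n*(-n**2 - 12*n - 67)/(20*(n**3 + 12*n**2 + 47*n + 60))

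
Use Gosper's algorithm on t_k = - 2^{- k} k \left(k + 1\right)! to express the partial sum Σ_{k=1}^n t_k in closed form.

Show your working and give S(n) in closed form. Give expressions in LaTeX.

S(n) = 2 - 2^{- n} \left(n + 2\right)!

Compute t_(k+1)/t_k: get (k + 1)*(k + 2)/(2*k).
Gosper form: A/B · C(k+1)/C(k) with A=k/2 + 1, B=1, C=k.
Set up (k/2 + 1)·f(k+1) − (1)·f(k) − (k) = 0.
Bound: deg f ≤ 0.
Solve for f: f(k) = 2 (degree 0 ≤ 0).
R(k) = B(k−1)·f(k)/C(k) = 2/k; s_k = R·t_k = -2**(1 - k)*factorial(k + 1).
Check: Δs_k = -k*factorial(k + 1)/2**k. ✓
s_(n+1) = -factorial(n + 2)/2**n and s_(1) = -2, so S(n) = 2 - factorial(n + 2)/2**n.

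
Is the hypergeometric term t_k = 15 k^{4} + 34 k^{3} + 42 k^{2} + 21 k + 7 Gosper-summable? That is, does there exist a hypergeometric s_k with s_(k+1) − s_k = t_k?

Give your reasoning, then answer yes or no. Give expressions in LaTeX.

r(k) = (15*k**4 + 94*k**3 + 234*k**2 + 267*k + 119)/(15*k**4 + 34*k**3 + 42*k**2 + 21*k + 7) after simplifying.
A = 1, B = 1, C = k**4 + 34*k**3/15 + 14*k**2/5 + 7*k/5 + 7/15.
Solve (1)·f(k+1) − (1)·f(k) = k**4 + 34*k**3/15 + 14*k**2/5 + 7*k/5 + 7/15.
deg f ≤ 5 (via 0,0,4).
Match coefficients ⇒ f(k) = k*(3*k**4 + k**3 + 2*k**2 - 2*k + 3)/15.
Certificate R = B(k−1)f/C = k*(3*k**4 + k**3 + 2*k**2 - 2*k + 3)/(15*k**4 + 34*k**3 + 42*k**2 + 21*k + 7) gives s_k = k*(3*k**4 + k**3 + 2*k**2 - 2*k + 3).
Verify: 15*k**4 + 34*k**3 + 42*k**2 + 21*k + 7 matches t_k.

Yes. s_k = k \left(3 k^{4} + k^{3} + 2 k^{2} - 2 k + 3\right).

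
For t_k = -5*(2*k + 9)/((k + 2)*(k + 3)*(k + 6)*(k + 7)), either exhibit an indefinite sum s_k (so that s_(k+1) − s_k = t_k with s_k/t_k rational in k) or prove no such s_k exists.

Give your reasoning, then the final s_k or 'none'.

s_k = 5*k*(-k - 8)/(12*(k**2 + 8*k + 12))

r(k) = (k + 2)*(k + 6)*(2*k + 11)/((k + 4)*(k + 8)*(2*k + 9)) after simplifying.
Take A(k)=k + 2, B(k)=k + 8, C(k)=k**3 + 27*k**2/2 + 121*k/2 + 90.
Solve (k + 2)·f(k+1) − (k + 7)·f(k) = k**3 + 27*k**2/2 + 121*k/2 + 90.
Bound: deg f ≤ 5.
Coefficient equations give f(k) = k*(k + 3)*(k + 4)*(k + 5)*(k + 8)/24.
Get s_k = R·t_k = 5*k*(-k - 8)/(12*(k**2 + 8*k + 12)) with R(k) = B(k−1)f(k)/C(k) = k*(k + 3)*(k + 7)*(k + 8)/(12*(2*k + 9)).
s_(k+1) − s_k = 5*(-2*k - 9)/(k**4 + 18*k**3 + 113*k**2 + 288*k + 252) = t_k.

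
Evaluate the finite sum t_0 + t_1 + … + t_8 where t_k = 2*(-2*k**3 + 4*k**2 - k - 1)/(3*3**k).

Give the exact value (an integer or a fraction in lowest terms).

Compute t_(k+1)/t_k: get k*(2*k**2 + 2*k - 1)/(3*(2*k**3 - 4*k**2 + k + 1)).
Take A(k)=1/3, B(k)=1, C(k)=k**3 - 2*k**2 + k/2 + 1/2.
Solve (1/3)·f(k+1) − (1)·f(k) = k**3 - 2*k**2 + k/2 + 1/2.
Bound: deg f ≤ 3.
Solve for f: f(k) = -3*(2*k**3 - k**2 + 3*k + 3)/4 (degree 3 ≤ 3).
Certificate R = B(k−1)f/C = -3*(2*k**3 - k**2 + 3*k + 3)/(2*(k - 1)*(2*k**2 - 2*k - 1)) gives s_k = (2*k**3 - k**2 + 3*k + 3)/3**k.
Verify: 2*(-2*k**3 + 4*k**2 - k - 1)/(3*3**k) matches t_k.
Telescoping: Σ = s_(9) − s_(0) = 469/6561 − (3) = -19214/6561.

Σ = -19214/6561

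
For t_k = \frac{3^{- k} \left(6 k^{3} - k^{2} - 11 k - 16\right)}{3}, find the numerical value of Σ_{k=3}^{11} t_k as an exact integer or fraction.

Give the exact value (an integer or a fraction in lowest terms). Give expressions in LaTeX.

Σ = 805072/177147

r(k) = (6*k**3 + 17*k**2 + 5*k - 22)/(3*(6*k**3 - k**2 - 11*k - 16)) after simplifying.
Gosper form: A/B · C(k+1)/C(k) with A=1/3, B=1, C=k**3 - k**2/6 - 11*k/6 - 8/3.
Need (1/3)·f(k+1) − (1)·f(k) = k**3 - k**2/6 - 11*k/6 - 8/3.
Degrees (0,0,3) ⇒ d ≤ 3.
Coefficient equations give f(k) = -(3*k**3 + 4*k**2 + 3*k - 3)/2.
Get s_k = R·t_k = (-3*k**3 - 4*k**2 - 3*k + 3)/3**k with R(k) = B(k−1)f(k)/C(k) = -3*(3*k**3 + 4*k**2 + 3*k - 3)/(6*k**3 - k**2 - 11*k - 16).
Verify: (6*k**3 - k**2 - 11*k - 16)/(3*3**k) matches t_k.
Evaluate s at k=12 and k=3: -1931/177147 and -41/9; difference 805072/177147.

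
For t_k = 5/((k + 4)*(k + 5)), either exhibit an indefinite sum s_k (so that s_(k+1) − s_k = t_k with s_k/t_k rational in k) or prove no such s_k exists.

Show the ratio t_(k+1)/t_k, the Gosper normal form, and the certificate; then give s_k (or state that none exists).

Compute t_(k+1)/t_k: get (k + 4)/(k + 6).
So A=k + 4 and B=k + 6, with C=1.
Key eq: (k + 4)·f(k+1) = (k + 5)·f(k) + (1).
deg f ≤ 1 (via 1,1,0).
Solving with deg f ≤ 1: f(k) = k/4.
R(k) = B(k−1)·f(k)/C(k) = k*(k + 5)/4; s_k = R·t_k = 5*k/(4*(k + 4)).
Δs = 5/(k**2 + 9*k + 20), as required.

s_k = 5*k/(4*(k + 4))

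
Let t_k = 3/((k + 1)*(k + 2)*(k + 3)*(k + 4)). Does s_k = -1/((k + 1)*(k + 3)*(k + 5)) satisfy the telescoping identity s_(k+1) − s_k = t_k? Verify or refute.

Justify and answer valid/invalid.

Invalid: residual 3*(-4*k - 19)/(k**6 + 21*k**5 + 175*k**4 + 735*k**3 + 1624*k**2 + 1764*k + 720) ≠ 0.

s_(k+1) = -1/((k + 2)*(k + 4)*(k + 6))
s_(k+1) − s_k = 3*(k**2 + 7*k + 11)/(k**6 + 21*k**5 + 175*k**4 + 735*k**3 + 1624*k**2 + 1764*k + 720)
(s_(k+1) − s_k) − t_k = 3*(-4*k - 19)/(k**6 + 21*k**5 + 175*k**4 + 735*k**3 + 1624*k**2 + 1764*k + 720)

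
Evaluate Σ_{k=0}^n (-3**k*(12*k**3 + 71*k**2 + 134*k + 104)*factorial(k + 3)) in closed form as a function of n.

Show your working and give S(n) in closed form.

t_(k+1)/t_k = 3*(12*k**4 + 155*k**3 + 740*k**2 + 1569*k + 1284)/(12*k**3 + 71*k**2 + 134*k + 104).
A = 3*k + 12, B = 1, C = k**3 + 71*k**2/12 + 67*k/6 + 26/3.
Key eq: (3*k + 12)·f(k+1) = (1)·f(k) + (k**3 + 71*k**2/12 + 67*k/6 + 26/3).
d = 2 from the (1,0,3) case.
Solving with deg f ≤ 2: f(k) = (4*k**2 + k + 4)/12.
Get s_k = R·t_k = -3**k*(4*k**2 + k + 4)*factorial(k + 3) with R(k) = B(k−1)f(k)/C(k) = (4*k**2 + k + 4)/(12*k**3 + 71*k**2 + 134*k + 104).
s_(k+1) − s_k = -3**k*(12*k**3 + 71*k**2 + 134*k + 104)*factorial(k + 3) = t_k.
s_(n+1) = -3**(n + 1)*(4*n**2 + 9*n + 9)*factorial(n + 4) and s_(0) = -24, so S(n) = -12*3**n*n**2*factorial(n + 4) - 27*3**n*n*factorial(n + 4) - 27*3**n*factorial(n + 4) + 24.

S(n) = -12*3**n*n**2*factorial(n + 4) - 27*3**n*n*factorial(n + 4) - 27*3**n*factorial(n + 4) + 24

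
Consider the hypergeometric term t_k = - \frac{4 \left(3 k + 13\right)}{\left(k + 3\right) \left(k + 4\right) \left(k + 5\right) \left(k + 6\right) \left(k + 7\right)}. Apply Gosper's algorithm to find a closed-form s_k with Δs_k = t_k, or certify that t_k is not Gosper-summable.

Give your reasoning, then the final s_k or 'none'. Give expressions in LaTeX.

The ratio is (k + 3)*(3*k + 16)/((k + 8)*(3*k + 13)).
A = k + 3, B = k + 8, C = k + 13/3.
Set up (k + 3)·f(k+1) − (k + 7)·f(k) − (k + 13/3) = 0.
deg f ≤ 4 (via 1,1,1).
Solve for f: f(k) = k*(k + 4)*(k**2 + 14*k + 63)/270 (degree 4 ≤ 4).
Then R = B(k−1)f/C = k*(k + 4)*(k + 7)*(k**2 + 14*k + 63)/(90*(3*k + 13)), so s_k = R(k)·t_k = 2*k*(-k**2 - 14*k - 63)/(45*(k**3 + 14*k**2 + 63*k + 90)).
Check: Δs_k = 4*(-3*k - 13)/(k**5 + 25*k**4 + 245*k**3 + 1175*k**2 + 2754*k + 2520). ✓

s_k = \frac{2 k \left(- k^{2} - 14 k - 63\right)}{45 \left(k^{3} + 14 k^{2} + 63 k + 90\right)}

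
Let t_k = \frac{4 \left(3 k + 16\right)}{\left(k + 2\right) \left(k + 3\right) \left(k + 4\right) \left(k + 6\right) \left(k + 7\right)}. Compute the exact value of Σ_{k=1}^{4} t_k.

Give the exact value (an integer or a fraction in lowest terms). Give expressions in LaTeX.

Σ = 19/462

The ratio is (k + 2)*(k + 6)*(3*k + 19)/((k + 5)*(k + 8)*(3*k + 16)).
A = k + 2, B = k + 8, C = k**2 + 31*k/3 + 80/3.
Need (k + 2)·f(k+1) − (k + 7)·f(k) = k**2 + 31*k/3 + 80/3.
d = 5 from the (1,1,2) case.
A polynomial solution: f(k) = k*(k + 4)*(k + 5)*(k**2 + 11*k + 36)/108.
Get s_k = R·t_k = k*(k**2 + 11*k + 36)/(9*(k**3 + 11*k**2 + 36*k + 36)) with R(k) = B(k−1)f(k)/C(k) = k*(k + 4)*(k + 7)*(k**2 + 11*k + 36)/(36*(3*k + 16)).
Verify: 4*(3*k + 16)/(k**5 + 22*k**4 + 185*k**3 + 740*k**2 + 1404*k + 1008) matches t_k.
Evaluate s at k=5 and k=1: 145/1386 and 4/63; difference 19/462.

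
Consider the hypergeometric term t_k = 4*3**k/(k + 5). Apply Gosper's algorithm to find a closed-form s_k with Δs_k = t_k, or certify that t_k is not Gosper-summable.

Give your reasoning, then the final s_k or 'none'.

The ratio is 3*(k + 5)/(k + 6).
Normal form (A,B,C) = (3*k + 15, k + 6, 1).
f must satisfy (3*k + 15)·f(k+1) − (k + 5)·f(k) = 1.
Degrees (1,1,0) ⇒ d ≤ -1.
d = -1 < 0 ⇒ no nonzero polynomial f; not summable.

no hypergeometric antidifference exists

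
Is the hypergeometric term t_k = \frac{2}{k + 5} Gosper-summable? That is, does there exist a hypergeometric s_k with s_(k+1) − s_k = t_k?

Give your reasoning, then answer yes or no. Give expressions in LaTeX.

The ratio is (k + 5)/(k + 6).
Take A(k)=k + 5, B(k)=k + 6, C(k)=1.
Need (k + 5)·f(k+1) − (k + 5)·f(k) = 1.
d = 0 from the (1,1,0) case.
Put f(k) = c0: A·f(k+1) − B(k−1)·f(k) − C = -1; need -1 = 0 — inconsistent ⇒ no f, not summable.

No — the linear system for f has no solution.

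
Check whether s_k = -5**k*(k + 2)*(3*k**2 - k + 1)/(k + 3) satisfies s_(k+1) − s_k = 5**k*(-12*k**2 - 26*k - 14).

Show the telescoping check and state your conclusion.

s_(k+1) = 5**(k + 1)*(k + 3)*(k - 3*(k + 1)**2)/(k + 4)
s_(k+1) − s_k = 5**k*(-12*k**4 - 98*k**3 - 281*k**2 - 317*k - 127)/(k**2 + 7*k + 12)
(s_(k+1) − s_k) − t_k = 5**k*(12*k**3 + 59*k**2 + 93*k + 41)/(k**2 + 7*k + 12)

Invalid: residual 5**k*(12*k**3 + 59*k**2 + 93*k + 41)/(k**2 + 7*k + 12) ≠ 0.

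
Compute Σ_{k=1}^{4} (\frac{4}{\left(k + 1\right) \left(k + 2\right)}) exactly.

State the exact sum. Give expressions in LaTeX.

Σ = 4/3

The ratio is (k + 1)/(k + 3).
A = k + 1, B = k + 3, C = 1.
Solve (k + 1)·f(k+1) − (k + 2)·f(k) = 1.
Bound: deg f ≤ 1.
Solving with deg f ≤ 1: f(k) = k.
R(k) = B(k−1)·f(k)/C(k) = k*(k + 2); s_k = R·t_k = 4*k/(k + 1).
s_(k+1) − s_k = 4/(k**2 + 3*k + 2) = t_k.
Telescoping: Σ = s_(5) − s_(1) = 10/3 − (2) = 4/3.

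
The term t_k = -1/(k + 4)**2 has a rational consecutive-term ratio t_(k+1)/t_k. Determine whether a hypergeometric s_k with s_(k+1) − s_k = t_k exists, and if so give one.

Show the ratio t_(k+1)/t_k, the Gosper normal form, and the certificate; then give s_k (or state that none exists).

Step 1: r(k) = (k + 4)**2/(k + 5)**2.
Take A(k)=k**2 + 8*k + 16, B(k)=k**2 + 10*k + 25, C(k)=1.
Key eq: (k**2 + 8*k + 16)·f(k+1) = (k**2 + 8*k + 16)·f(k) + (1).
d = 0 from the (2,2,0) case.
f = c0 ⇒ A·f(k+1) − B(k−1)·f(k) − C = -1. The system {-1 = 0} is inconsistent; no antidifference.

no hypergeometric antidifference exists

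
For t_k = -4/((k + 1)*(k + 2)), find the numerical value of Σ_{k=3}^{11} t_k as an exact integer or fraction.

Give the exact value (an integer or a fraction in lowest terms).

t_(k+1)/t_k = (k + 1)/(k + 3).
So A=k + 1 and B=k + 3, with C=1.
Set up (k + 1)·f(k+1) − (k + 2)·f(k) − (1) = 0.
Bound: deg f ≤ 1.
Coefficient equations give f(k) = k.
Certificate R = B(k−1)f/C = k*(k + 2) gives s_k = -4*k/(k + 1).
Check: Δs_k = -4/(k**2 + 3*k + 2). ✓
Evaluate s at k=12 and k=3: -48/13 and -3; difference -9/13.

Σ = -9/13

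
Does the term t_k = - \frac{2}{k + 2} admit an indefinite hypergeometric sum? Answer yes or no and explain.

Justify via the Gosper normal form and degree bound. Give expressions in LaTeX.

Compute t_(k+1)/t_k: get (k + 2)/(k + 3).
Gosper form: A/B · C(k+1)/C(k) with A=k + 2, B=k + 3, C=1.
Solve (k + 2)·f(k+1) − (k + 2)·f(k) = 1.
deg f ≤ 0 (via 1,1,0).
Write f(k) = c0. Then LHS − RHS = -1, requiring -1 = 0: contradictory. No certificate.

No — t_k has no hypergeometric antidifference.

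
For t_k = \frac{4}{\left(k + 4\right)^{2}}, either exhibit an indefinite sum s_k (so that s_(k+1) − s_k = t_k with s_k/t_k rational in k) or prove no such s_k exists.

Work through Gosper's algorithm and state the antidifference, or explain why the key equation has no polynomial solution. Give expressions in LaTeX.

none — t_k is not Gosper-summable

Compute t_(k+1)/t_k: get (k + 4)**2/(k + 5)**2.
Take A(k)=k**2 + 8*k + 16, B(k)=k**2 + 10*k + 25, C(k)=1.
Key eq: (k**2 + 8*k + 16)·f(k+1) = (k**2 + 8*k + 16)·f(k) + (1).
deg f ≤ 0 (via 2,2,0).
f = c0 ⇒ A·f(k+1) − B(k−1)·f(k) − C = -1. The system {-1 = 0} is inconsistent; no antidifference.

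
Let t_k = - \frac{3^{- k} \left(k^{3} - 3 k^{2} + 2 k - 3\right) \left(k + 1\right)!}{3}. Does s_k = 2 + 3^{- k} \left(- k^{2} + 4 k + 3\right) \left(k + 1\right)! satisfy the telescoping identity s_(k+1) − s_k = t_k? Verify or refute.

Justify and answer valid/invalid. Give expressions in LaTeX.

valid (s_(k+1) − s_k reduces to t_k)

s_(k+1) = 3**(-k - 1)*(4*k - (k + 1)**2 + 7)*factorial(k + 2) + 2
s_(k+1) − s_k = -(k**3 - 3*k**2 + 2*k - 3)*factorial(k + 1)/(3*3**k)
(s_(k+1) − s_k) − t_k = 0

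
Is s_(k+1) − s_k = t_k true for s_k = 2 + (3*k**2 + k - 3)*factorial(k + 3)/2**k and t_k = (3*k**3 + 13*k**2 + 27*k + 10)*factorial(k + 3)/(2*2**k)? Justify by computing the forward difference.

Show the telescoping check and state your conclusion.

valid; difference matches t_k

s_(k+1) = 2**(-k - 1)*(k + 3*(k + 1)**2 - 2)*factorial(k + 4) + 2
s_(k+1) − s_k = (3*k**3 + 13*k**2 + 27*k + 10)*factorial(k + 3)/(2*2**k)
(s_(k+1) − s_k) − t_k = 0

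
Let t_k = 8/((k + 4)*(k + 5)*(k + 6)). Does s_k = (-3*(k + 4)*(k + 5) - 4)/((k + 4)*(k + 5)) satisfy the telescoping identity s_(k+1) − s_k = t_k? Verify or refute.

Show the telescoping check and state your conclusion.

s_(k+1) = (-3*(k + 5)*(k + 6) - 4)/((k + 5)*(k + 6))
s_(k+1) − s_k = 8/(k**3 + 15*k**2 + 74*k + 120)
(s_(k+1) − s_k) − t_k = 0

Valid — Δs_k = t_k.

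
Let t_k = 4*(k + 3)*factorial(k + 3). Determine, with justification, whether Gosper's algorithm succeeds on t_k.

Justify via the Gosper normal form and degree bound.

r(k) = (k + 4)**2/(k + 3) after simplifying.
Gosper form: A/B · C(k+1)/C(k) with A=k + 4, B=1, C=k + 3.
Need (k + 4)·f(k+1) − (1)·f(k) = k + 3.
Degrees (1,0,1) ⇒ d ≤ 0.
Solving with deg f ≤ 0: f(k) = 1.
So s_k = (B(k−1)f/C)·t_k = (1/(k + 3))·t_k = 4*factorial(k + 3).
Verify: 4*(k + 3)*factorial(k + 3) matches t_k.

Yes. s_k = 4*factorial(k + 3).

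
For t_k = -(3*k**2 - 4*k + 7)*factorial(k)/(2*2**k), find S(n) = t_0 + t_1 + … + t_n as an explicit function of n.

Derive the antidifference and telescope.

S(n) = 2**(-n - 1)*(-2**(n + 3) - 3*n**2*factorial(n) - 2*n*factorial(n) + factorial(n))

Compute t_(k+1)/t_k: get (k + 1)*(-4*k + 3*(k + 1)**2 + 3)/(2*(3*k**2 - 4*k + 7)).
Factor: A=k/2 + 1/2; B=1; C=k**2 - 4*k/3 + 7/3.
Solve (k/2 + 1/2)·f(k+1) − (1)·f(k) = k**2 - 4*k/3 + 7/3.
From deg A=1, deg B=0, deg C=2: d=1.
Solving with deg f ≤ 1: f(k) = 2*(3*k - 4)/3.
R(k) = B(k−1)·f(k)/C(k) = 2*(3*k - 4)/(3*k**2 - 4*k + 7); s_k = R·t_k = -(3*k - 4)*factorial(k)/2**k.
s_(k+1) − s_k = -(3*k**2 - 4*k + 7)*factorial(k)/(2*2**k) = t_k.
s_(n+1) = -2**(-n - 1)*(3*n - 1)*factorial(n + 1) and s_(0) = 4, so S(n) = 2**(-n - 1)*(-2**(n + 3) - 3*n**2*factorial(n) - 2*n*factorial(n) + factorial(n)).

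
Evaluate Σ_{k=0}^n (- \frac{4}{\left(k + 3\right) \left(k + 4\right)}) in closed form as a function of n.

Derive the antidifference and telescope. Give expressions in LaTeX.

S(n) = \frac{4 \left(- n - 1\right)}{3 \left(n + 4\right)}

Compute t_(k+1)/t_k: get (k + 3)/(k + 5).
Gosper form: A/B · C(k+1)/C(k) with A=k + 3, B=k + 5, C=1.
Key eq: (k + 3)·f(k+1) = (k + 4)·f(k) + (1).
deg f ≤ 1 (via 1,1,0).
Solving with deg f ≤ 1: f(k) = k/3.
R(k) = B(k−1)·f(k)/C(k) = k*(k + 4)/3; s_k = R·t_k = -4*k/(3*k + 9).
Check: Δs_k = -4/(k**2 + 7*k + 12). ✓
Σ_(k=0)^n t_k = s_(n+1) − s_(0) = (4*(-n - 1)/(3*(n + 4))) − (0), i.e. 4*(-n - 1)/(3*(n + 4)).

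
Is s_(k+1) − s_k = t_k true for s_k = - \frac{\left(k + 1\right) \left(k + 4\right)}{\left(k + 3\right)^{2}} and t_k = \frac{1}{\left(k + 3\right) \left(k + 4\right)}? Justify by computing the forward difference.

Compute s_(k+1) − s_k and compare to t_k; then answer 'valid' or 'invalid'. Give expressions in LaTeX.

Invalid: residual \frac{2 \left(- k^{2} - 9 k - 19\right)}{k^{4} + 14 k^{3} + 73 k^{2} + 168 k + 144} ≠ 0.

s_(k+1) = -(k + 2)*(k + 5)/(k + 4)**2
s_(k+1) − s_k = (-k**2 - 11*k - 26)/(k**4 + 14*k**3 + 73*k**2 + 168*k + 144)
(s_(k+1) − s_k) − t_k = 2*(-k**2 - 9*k - 19)/(k**4 + 14*k**3 + 73*k**2 + 168*k + 144)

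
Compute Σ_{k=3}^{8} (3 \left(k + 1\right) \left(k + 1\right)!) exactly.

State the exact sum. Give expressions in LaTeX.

The ratio is (k + 2)**2/(k + 1).
Normal form (A,B,C) = (k + 2, 1, k + 1).
Set up (k + 2)·f(k+1) − (1)·f(k) − (k + 1) = 0.
d = 0 from the (1,0,1) case.
Solving with deg f ≤ 0: f(k) = 1.
So s_k = (B(k−1)f/C)·t_k = (1/(k + 1))·t_k = 3*factorial(k + 1).
s_(k+1) − s_k = 3*(k + 1)*factorial(k + 1) = t_k.
Σ_(k=3)^(8) t_k = s_(9) − s_(3) = 10886400 − (72) = 10886328.

Σ = 10886328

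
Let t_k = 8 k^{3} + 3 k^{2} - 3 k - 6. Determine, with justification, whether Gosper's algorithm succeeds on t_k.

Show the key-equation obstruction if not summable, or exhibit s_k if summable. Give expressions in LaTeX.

The ratio is (8*k**3 + 27*k**2 + 27*k + 2)/(8*k**3 + 3*k**2 - 3*k - 6).
Take A(k)=1, B(k)=1, C(k)=k**3 + 3*k**2/8 - 3*k/8 - 3/4.
Key eq: (1)·f(k+1) = (1)·f(k) + (k**3 + 3*k**2/8 - 3*k/8 - 3/4).
d = 4 from the (0,0,3) case.
Solving with deg f ≤ 4: f(k) = k*(2*k**3 - 3*k**2 - k - 4)/8.
Get s_k = R·t_k = k*(2*k**3 - 3*k**2 - k - 4) with R(k) = B(k−1)f(k)/C(k) = k*(2*k**3 - 3*k**2 - k - 4)/(8*k**3 + 3*k**2 - 3*k - 6).
Check: Δs_k = 8*k**3 + 3*k**2 - 3*k - 6. ✓

Yes. s_k = k \left(2 k^{3} - 3 k^{2} - k - 4\right).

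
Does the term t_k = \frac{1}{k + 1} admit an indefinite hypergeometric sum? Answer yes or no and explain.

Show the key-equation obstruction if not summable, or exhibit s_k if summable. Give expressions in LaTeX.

No — t_k has no hypergeometric antidifference.

Ratio r(k) = (k + 1)/(k + 2).
Gosper form: A/B · C(k+1)/C(k) with A=k + 1, B=k + 2, C=1.
Solve (k + 1)·f(k+1) − (k + 1)·f(k) = 1.
Degrees (1,1,0) ⇒ d ≤ 0.
Put f(k) = c0: A·f(k+1) − B(k−1)·f(k) − C = -1; need -1 = 0 — inconsistent ⇒ no f, not summable.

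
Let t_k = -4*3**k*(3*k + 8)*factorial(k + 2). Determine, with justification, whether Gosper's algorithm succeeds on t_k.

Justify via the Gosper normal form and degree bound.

Yes. s_k = -4*3**k*factorial(k + 2).

The ratio is 3*(k + 3)*(3*k + 11)/(3*k + 8).
A = 3*k + 9, B = 1, C = k + 8/3.
Need (3*k + 9)·f(k+1) − (1)·f(k) = k + 8/3.
From deg A=1, deg B=0, deg C=1: d=0.
Solving with deg f ≤ 0: f(k) = 1/3.
Get s_k = R·t_k = -4*3**k*factorial(k + 2) with R(k) = B(k−1)f(k)/C(k) = 1/(3*k + 8).
Verify: -4*3**k*(3*k + 8)*factorial(k + 2) matches t_k.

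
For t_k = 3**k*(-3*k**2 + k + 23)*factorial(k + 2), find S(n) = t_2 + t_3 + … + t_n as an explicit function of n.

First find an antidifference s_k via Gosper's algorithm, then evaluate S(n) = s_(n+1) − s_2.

S(n) = -3*3**n*n*factorial(n + 3) + 9*3**n*factorial(n + 3) - 432

Ratio r(k) = 3*(k + 3)*(k - 3*(k + 1)**2 + 24)/(-3*k**2 + k + 23).
A = 3*k + 9, B = 1, C = k**2 - k/3 - 23/3.
Solve (3*k + 9)·f(k+1) − (1)·f(k) = k**2 - k/3 - 23/3.
deg f ≤ 1 (via 1,0,2).
Solve for f: f(k) = (k - 4)/3 (degree 1 ≤ 1).
Certificate R = B(k−1)f/C = (k - 4)/(3*k**2 - k - 23) gives s_k = -3**k*(k - 4)*factorial(k + 2).
Check: Δs_k = 3**k*(-3*k**2 + k + 23)*factorial(k + 2). ✓
s_(n+1) = -3**(n + 1)*(n - 3)*factorial(n + 3) and s_(2) = 432, so S(n) = -3*3**n*n*factorial(n + 3) + 9*3**n*factorial(n + 3) - 432.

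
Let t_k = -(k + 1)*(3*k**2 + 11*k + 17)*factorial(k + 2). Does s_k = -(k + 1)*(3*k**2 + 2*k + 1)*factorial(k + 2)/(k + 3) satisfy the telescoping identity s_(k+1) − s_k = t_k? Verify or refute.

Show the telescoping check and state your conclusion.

Invalid: residual 2*(3*k**4 + 23*k**3 + 67*k**2 + 99*k + 50)*factorial(k + 2)/((k + 3)*(k + 4)) ≠ 0.

s_(k+1) = -(k + 2)*(3*k**2 + 8*k + 6)*factorial(k + 3)/(k + 4)
s_(k+1) − s_k = -(3*k**5 + 29*k**4 + 116*k**3 + 247*k**2 + 257*k + 104)*factorial(k + 2)/((k + 3)*(k + 4))
(s_(k+1) − s_k) − t_k = 2*(3*k**4 + 23*k**3 + 67*k**2 + 99*k + 50)*factorial(k + 2)/((k + 3)*(k + 4))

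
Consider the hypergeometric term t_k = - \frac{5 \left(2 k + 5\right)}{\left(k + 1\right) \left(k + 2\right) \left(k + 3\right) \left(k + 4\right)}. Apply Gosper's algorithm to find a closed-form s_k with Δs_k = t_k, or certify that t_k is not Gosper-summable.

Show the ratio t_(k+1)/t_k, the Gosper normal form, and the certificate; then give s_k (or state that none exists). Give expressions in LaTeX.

s_k = \frac{5 k \left(- k - 4\right)}{3 \left(k^{2} + 4 k + 3\right)}

Compute t_(k+1)/t_k: get (k + 1)*(2*k + 7)/((k + 5)*(2*k + 5)).
Take A(k)=k + 1, B(k)=k + 5, C(k)=k + 5/2.
f must satisfy (k + 1)·f(k+1) − (k + 4)·f(k) = k + 5/2.
deg f ≤ 3 (via 1,1,1).
Solving with deg f ≤ 3: f(k) = k*(k + 2)*(k + 4)/6.
Then R = B(k−1)f/C = k*(k + 2)*(k + 4)**2/(3*(2*k + 5)), so s_k = R(k)·t_k = 5*k*(-k - 4)/(3*(k**2 + 4*k + 3)).
Verify: 5*(-2*k - 5)/(k**4 + 10*k**3 + 35*k**2 + 50*k + 24) matches t_k.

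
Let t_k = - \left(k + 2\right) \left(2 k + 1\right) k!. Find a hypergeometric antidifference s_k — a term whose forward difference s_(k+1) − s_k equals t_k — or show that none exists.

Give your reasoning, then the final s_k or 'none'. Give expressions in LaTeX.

s_k = - \left(2 k + 3\right) k!

r(k) = (k + 1)*(k + 3)*(2*k + 3)/((k + 2)*(2*k + 1)) after simplifying.
So A=k + 1 and B=1, with C=k**2 + 5*k/2 + 1.
Key eq: (k + 1)·f(k+1) = (1)·f(k) + (k**2 + 5*k/2 + 1).
From deg A=1, deg B=0, deg C=2: d=1.
A polynomial solution: f(k) = (2*k + 3)/2.
Certificate R = B(k−1)f/C = (2*k + 3)/((k + 2)*(2*k + 1)) gives s_k = -(2*k + 3)*factorial(k).
Check: Δs_k = -(k + 2)*(2*k + 1)*factorial(k). ✓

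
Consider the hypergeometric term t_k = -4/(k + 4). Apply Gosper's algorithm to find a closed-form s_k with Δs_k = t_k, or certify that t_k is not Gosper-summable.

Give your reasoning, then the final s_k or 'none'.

not Gosper-summable; s_k does not exist

The ratio is (k + 4)/(k + 5).
Factor: A=k + 4; B=k + 5; C=1.
Solve (k + 4)·f(k+1) − (k + 4)·f(k) = 1.
Degrees (1,1,0) ⇒ d ≤ 0.
Write f(k) = c0. Then LHS − RHS = -1, requiring -1 = 0: contradictory. No certificate.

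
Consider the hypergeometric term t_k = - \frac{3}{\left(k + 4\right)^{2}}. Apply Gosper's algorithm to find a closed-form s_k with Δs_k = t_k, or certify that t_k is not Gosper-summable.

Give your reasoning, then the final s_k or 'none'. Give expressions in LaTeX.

not Gosper-summable; s_k does not exist

Step 1: r(k) = (k + 4)**2/(k + 5)**2.
Factor: A=k**2 + 8*k + 16; B=k**2 + 10*k + 25; C=1.
Solve (k**2 + 8*k + 16)·f(k+1) − (k**2 + 8*k + 16)·f(k) = 1.
deg f ≤ 0 (via 2,2,0).
Put f(k) = c0: A·f(k+1) − B(k−1)·f(k) − C = -1; need -1 = 0 — inconsistent ⇒ no f, not summable.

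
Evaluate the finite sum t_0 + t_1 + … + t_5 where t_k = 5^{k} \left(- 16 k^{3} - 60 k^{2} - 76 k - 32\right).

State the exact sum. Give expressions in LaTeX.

r(k) = 5*(4*k**3 + 27*k**2 + 61*k + 46)/(4*k**3 + 15*k**2 + 19*k + 8) after simplifying.
So A=5 and B=1, with C=k**3 + 15*k**2/4 + 19*k/4 + 2.
Need (5)·f(k+1) − (1)·f(k) = k**3 + 15*k**2/4 + 19*k/4 + 2.
deg f ≤ 3 (via 0,0,3).
Coefficient equations give f(k) = (2*k**3 + 2*k - 1)/8.
Then R = B(k−1)f/C = (2*k**3 + 2*k - 1)/(2*(k + 1)*(4*k**2 + 11*k + 8)), so s_k = R(k)·t_k = 5**k*(-4*k**3 - 4*k + 2).
Verify: 4*5**k*(k**3 - 4*k - 5*(k + 1)**3 - 3) matches t_k.
Evaluate s at k=6 and k=0: -13843750 and 2; difference -13843752.

Σ = -13843752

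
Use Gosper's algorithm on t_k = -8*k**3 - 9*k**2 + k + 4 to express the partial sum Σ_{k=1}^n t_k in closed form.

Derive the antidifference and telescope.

r(k) = (8*k**3 + 33*k**2 + 41*k + 12)/(8*k**3 + 9*k**2 - k - 4) after simplifying.
So A=1 and B=1, with C=k**3 + 9*k**2/8 - k/8 - 1/2.
f must satisfy (1)·f(k+1) − (1)·f(k) = k**3 + 9*k**2/8 - k/8 - 1/2.
d = 4 from the (0,0,3) case.
A polynomial solution: f(k) = k*(2*k**3 - k**2 - 3*k - 2)/8.
Get s_k = R·t_k = k*(-2*k**3 + k**2 + 3*k + 2) with R(k) = B(k−1)f(k)/C(k) = k*(2*k**3 - k**2 - 3*k - 2)/(8*k**3 + 9*k**2 - k - 4).
Δs = -8*k**3 - 9*k**2 + k + 4, as required.
Telescope: S(n) = s_(n+1) − s_(1) = -2*n**4 - 7*n**3 - 6*n**2 + 3*n + 4 − (4) = n*(-2*n**3 - 7*n**2 - 6*n + 3).

S(n) = n*(-2*n**3 - 7*n**2 - 6*n + 3)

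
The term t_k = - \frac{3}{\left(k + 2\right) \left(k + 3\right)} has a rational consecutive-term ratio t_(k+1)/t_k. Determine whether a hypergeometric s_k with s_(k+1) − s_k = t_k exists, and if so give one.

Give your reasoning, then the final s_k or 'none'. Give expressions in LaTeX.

s_k = - \frac{3 k}{2 k + 4}

t_(k+1)/t_k = (k + 2)/(k + 4).
Normal form (A,B,C) = (k + 2, k + 4, 1).
Solve (k + 2)·f(k+1) − (k + 3)·f(k) = 1.
Bound: deg f ≤ 1.
Solving with deg f ≤ 1: f(k) = k/2.
Certificate R = B(k−1)f/C = k*(k + 3)/2 gives s_k = -3*k/(2*k + 4).
Check: Δs_k = -3/(k**2 + 5*k + 6). ✓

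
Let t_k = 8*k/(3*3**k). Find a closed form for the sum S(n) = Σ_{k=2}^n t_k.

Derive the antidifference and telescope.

r(k) = (k + 1)/(3*k) after simplifying.
Take A(k)=1/3, B(k)=1, C(k)=k.
Key eq: (1/3)·f(k+1) = (1)·f(k) + (k).
Degrees (0,0,1) ⇒ d ≤ 1.
Match coefficients ⇒ f(k) = -3*(2*k + 1)/4.
Certificate R = B(k−1)f/C = -3*(2*k + 1)/(4*k) gives s_k = 2*(-2*k - 1)/3**k.
Δs = 8*k/(3*3**k), as required.
Σ_(k=2)^n t_k = s_(n+1) − s_(2) = (2*3**(-n - 1)*(-2*n - 3)) − (-10/9), i.e. 2*3**(-n - 2)*(5*3**n - 6*n - 9).

S(n) = 2*3**(-n - 2)*(5*3**n - 6*n - 9)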